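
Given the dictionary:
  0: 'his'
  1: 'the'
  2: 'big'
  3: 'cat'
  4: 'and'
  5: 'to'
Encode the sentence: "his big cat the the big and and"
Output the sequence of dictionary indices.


Look up each word in the dictionary:
  'his' -> 0
  'big' -> 2
  'cat' -> 3
  'the' -> 1
  'the' -> 1
  'big' -> 2
  'and' -> 4
  'and' -> 4

Encoded: [0, 2, 3, 1, 1, 2, 4, 4]


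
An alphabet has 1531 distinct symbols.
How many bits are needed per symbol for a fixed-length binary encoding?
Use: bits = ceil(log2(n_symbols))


log2(1531) = 10.5803
Bracket: 2^10 = 1024 < 1531 <= 2^11 = 2048
So ceil(log2(1531)) = 11

bits = ceil(log2(1531)) = ceil(10.5803) = 11 bits


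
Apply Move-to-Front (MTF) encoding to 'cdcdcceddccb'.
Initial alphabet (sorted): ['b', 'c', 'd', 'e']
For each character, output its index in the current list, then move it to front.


MTF encoding:
'c': index 1 in ['b', 'c', 'd', 'e'] -> ['c', 'b', 'd', 'e']
'd': index 2 in ['c', 'b', 'd', 'e'] -> ['d', 'c', 'b', 'e']
'c': index 1 in ['d', 'c', 'b', 'e'] -> ['c', 'd', 'b', 'e']
'd': index 1 in ['c', 'd', 'b', 'e'] -> ['d', 'c', 'b', 'e']
'c': index 1 in ['d', 'c', 'b', 'e'] -> ['c', 'd', 'b', 'e']
'c': index 0 in ['c', 'd', 'b', 'e'] -> ['c', 'd', 'b', 'e']
'e': index 3 in ['c', 'd', 'b', 'e'] -> ['e', 'c', 'd', 'b']
'd': index 2 in ['e', 'c', 'd', 'b'] -> ['d', 'e', 'c', 'b']
'd': index 0 in ['d', 'e', 'c', 'b'] -> ['d', 'e', 'c', 'b']
'c': index 2 in ['d', 'e', 'c', 'b'] -> ['c', 'd', 'e', 'b']
'c': index 0 in ['c', 'd', 'e', 'b'] -> ['c', 'd', 'e', 'b']
'b': index 3 in ['c', 'd', 'e', 'b'] -> ['b', 'c', 'd', 'e']


Output: [1, 2, 1, 1, 1, 0, 3, 2, 0, 2, 0, 3]


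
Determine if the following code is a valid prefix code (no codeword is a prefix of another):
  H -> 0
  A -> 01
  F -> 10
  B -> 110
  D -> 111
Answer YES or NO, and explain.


Checking each pair (does one codeword prefix another?):
  H='0' vs A='01': prefix -- VIOLATION

NO -- this is NOT a valid prefix code. H (0) is a prefix of A (01).


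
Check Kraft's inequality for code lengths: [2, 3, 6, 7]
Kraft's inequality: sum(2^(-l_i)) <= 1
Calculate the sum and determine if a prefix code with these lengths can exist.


Sum = 2^(-2) + 2^(-3) + 2^(-6) + 2^(-7)
    = 0.25 + 0.125 + 0.015625 + 0.0078125
    = 51/128 = 0.3984375
Since 0.3984375 <= 1, Kraft's inequality IS satisfied.
A prefix code with these lengths CAN exist.

Kraft sum = 0.3984375. Satisfied.


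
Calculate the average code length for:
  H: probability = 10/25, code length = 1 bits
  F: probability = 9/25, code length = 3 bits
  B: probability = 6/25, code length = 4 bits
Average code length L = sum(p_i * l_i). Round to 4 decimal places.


Weighted contributions p_i * l_i:
  H: (10/25) * 1 = 10/25
  F: (9/25) * 3 = 27/25
  B: (6/25) * 4 = 24/25
Sum = (10 + 27 + 24)/25 = 61/25

L = 61/25 = 2.4400 bits/symbol


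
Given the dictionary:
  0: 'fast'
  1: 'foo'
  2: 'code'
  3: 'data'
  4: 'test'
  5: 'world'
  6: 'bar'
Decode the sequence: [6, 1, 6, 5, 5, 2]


Look up each index in the dictionary:
  6 -> 'bar'
  1 -> 'foo'
  6 -> 'bar'
  5 -> 'world'
  5 -> 'world'
  2 -> 'code'

Decoded: "bar foo bar world world code"


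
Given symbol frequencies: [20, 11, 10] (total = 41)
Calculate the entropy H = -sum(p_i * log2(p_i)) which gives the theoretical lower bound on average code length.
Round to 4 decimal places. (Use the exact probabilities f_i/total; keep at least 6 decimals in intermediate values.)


Per-symbol terms -p_i * log2(p_i) with p_i = f_i/41:
  p = 20/41 = 0.487805: log2(p) = -1.035624, -p*log2(p) = 0.505182
  p = 11/41 = 0.268293: log2(p) = -1.898120, -p*log2(p) = 0.509252
  p = 10/41 = 0.243902: log2(p) = -2.035624, -p*log2(p) = 0.496494
H = 0.505182 + 0.509252 + 0.496494 = 1.510928

H = 1.5109 bits/symbol


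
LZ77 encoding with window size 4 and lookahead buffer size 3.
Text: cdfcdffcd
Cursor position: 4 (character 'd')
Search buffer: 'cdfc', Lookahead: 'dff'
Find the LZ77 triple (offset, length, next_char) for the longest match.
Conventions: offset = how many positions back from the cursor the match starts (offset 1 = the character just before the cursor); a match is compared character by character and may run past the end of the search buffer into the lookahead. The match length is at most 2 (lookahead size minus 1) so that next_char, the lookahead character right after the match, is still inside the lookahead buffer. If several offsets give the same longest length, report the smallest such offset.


Try each offset into the search buffer:
  offset=1 (pos 3, char 'c'): match length 0
  offset=2 (pos 2, char 'f'): match length 0
  offset=3 (pos 1, char 'd'): match length 2
  offset=4 (pos 0, char 'c'): match length 0
Longest match has length 2 at offset 3.
next_char = character at position 4 + 2 = 6 -> 'f'

Best match: offset=3, length=2 (matching 'df' starting at position 1)
LZ77 triple: (3, 2, 'f')


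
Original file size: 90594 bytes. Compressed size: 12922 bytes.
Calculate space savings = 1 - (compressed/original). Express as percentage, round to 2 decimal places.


ratio = compressed/original = 12922/90594 = 0.142636
savings = 1 - ratio = 1 - 0.142636 = 0.857364
as a percentage: 0.857364 * 100 = 85.74%

Space savings = 1 - 12922/90594 = 85.74%


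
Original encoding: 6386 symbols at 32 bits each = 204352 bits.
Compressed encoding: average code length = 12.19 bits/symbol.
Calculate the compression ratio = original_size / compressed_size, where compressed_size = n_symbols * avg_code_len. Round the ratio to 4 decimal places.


original_size = n_symbols * orig_bits = 6386 * 32 = 204352 bits
compressed_size = n_symbols * avg_code_len = 6386 * 12.19 = 77845.34 bits
ratio = original_size / compressed_size = 204352 / 77845.34 = 2.6251

Compression ratio = 2.6251


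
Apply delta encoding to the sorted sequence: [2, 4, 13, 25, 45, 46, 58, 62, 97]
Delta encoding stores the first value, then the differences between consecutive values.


First value: 2
Deltas:
  4 - 2 = 2
  13 - 4 = 9
  25 - 13 = 12
  45 - 25 = 20
  46 - 45 = 1
  58 - 46 = 12
  62 - 58 = 4
  97 - 62 = 35


Delta encoded: [2, 2, 9, 12, 20, 1, 12, 4, 35]


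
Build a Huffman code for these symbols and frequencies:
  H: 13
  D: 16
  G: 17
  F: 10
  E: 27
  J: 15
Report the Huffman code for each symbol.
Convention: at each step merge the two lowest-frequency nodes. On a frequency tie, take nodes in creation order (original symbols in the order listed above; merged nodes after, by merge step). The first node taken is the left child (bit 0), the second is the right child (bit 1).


Huffman tree construction:
Step 1: Merge F(10) + H(13) = 23
Step 2: Merge J(15) + D(16) = 31
Step 3: Merge G(17) + (F+H)(23) = 40
Step 4: Merge E(27) + (J+D)(31) = 58
Step 5: Merge (G+(F+H))(40) + (E+(J+D))(58) = 98
Read each symbol's code off the tree from the root (left child = 0, right child = 1).

Codes:
  H: 011 (length 3)
  D: 111 (length 3)
  G: 00 (length 2)
  F: 010 (length 3)
  E: 10 (length 2)
  J: 110 (length 3)
Average code length: 250/98 = 2.5510 bits/symbol


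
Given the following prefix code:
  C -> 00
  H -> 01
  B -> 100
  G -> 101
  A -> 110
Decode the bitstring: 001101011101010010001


Decoding step by step:
Bits 00 -> C
Bits 110 -> A
Bits 101 -> G
Bits 110 -> A
Bits 101 -> G
Bits 00 -> C
Bits 100 -> B
Bits 01 -> H


Decoded message: CAGAGCBH


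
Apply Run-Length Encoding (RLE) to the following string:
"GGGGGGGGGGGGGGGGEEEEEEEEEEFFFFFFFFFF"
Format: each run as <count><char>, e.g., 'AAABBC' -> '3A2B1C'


Scanning runs left to right:
  i=0: run of 'G' x 16 -> '16G'
  i=16: run of 'E' x 10 -> '10E'
  i=26: run of 'F' x 10 -> '10F'

RLE = 16G10E10F


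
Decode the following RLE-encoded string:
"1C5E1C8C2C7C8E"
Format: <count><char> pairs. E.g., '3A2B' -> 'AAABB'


Expanding each <count><char> pair:
  1C -> 'C'
  5E -> 'EEEEE'
  1C -> 'C'
  8C -> 'CCCCCCCC'
  2C -> 'CC'
  7C -> 'CCCCCCC'
  8E -> 'EEEEEEEE'

Decoded = CEEEEECCCCCCCCCCCCCCCCCCEEEEEEEE


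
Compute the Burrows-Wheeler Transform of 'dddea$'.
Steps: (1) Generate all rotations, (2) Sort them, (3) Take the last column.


Rotations (sorted):
  0: $dddea -> last char: a
  1: a$ddde -> last char: e
  2: dddea$ -> last char: $
  3: ddea$d -> last char: d
  4: dea$dd -> last char: d
  5: ea$ddd -> last char: d


BWT = ae$ddd


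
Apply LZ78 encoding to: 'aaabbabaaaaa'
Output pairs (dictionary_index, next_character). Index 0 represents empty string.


LZ78 encoding steps:
Dictionary: {0: ''}
Step 1: w='' (idx 0), next='a' -> output (0, 'a'), add 'a' as idx 1
Step 2: w='a' (idx 1), next='a' -> output (1, 'a'), add 'aa' as idx 2
Step 3: w='' (idx 0), next='b' -> output (0, 'b'), add 'b' as idx 3
Step 4: w='b' (idx 3), next='a' -> output (3, 'a'), add 'ba' as idx 4
Step 5: w='ba' (idx 4), next='a' -> output (4, 'a'), add 'baa' as idx 5
Step 6: w='aa' (idx 2), next='a' -> output (2, 'a'), add 'aaa' as idx 6


Encoded: [(0, 'a'), (1, 'a'), (0, 'b'), (3, 'a'), (4, 'a'), (2, 'a')]


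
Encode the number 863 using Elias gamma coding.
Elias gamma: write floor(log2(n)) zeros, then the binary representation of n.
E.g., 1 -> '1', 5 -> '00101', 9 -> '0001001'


num_bits = floor(log2(863)) + 1 = 10
leading_zeros = num_bits - 1 = 9
binary(863) = 1101011111

Elias gamma(863) = '000000000' + '1101011111' = 0000000001101011111 (19 bits)


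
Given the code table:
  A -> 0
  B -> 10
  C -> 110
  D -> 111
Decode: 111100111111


Decoding:
111 -> D
10 -> B
0 -> A
111 -> D
111 -> D


Result: DBADD


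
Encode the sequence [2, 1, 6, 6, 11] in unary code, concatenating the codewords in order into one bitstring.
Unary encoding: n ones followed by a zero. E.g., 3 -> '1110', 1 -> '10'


Encode each number as n ones followed by a terminating 0:
  2 -> 110 (3 bits)
  1 -> 10 (2 bits)
  6 -> 1111110 (7 bits)
  6 -> 1111110 (7 bits)
  11 -> 111111111110 (12 bits)
Total length = 3 + 2 + 7 + 7 + 12 = 31 bits.

Unary([2, 1, 6, 6, 11]) = 1101011111101111110111111111110 (31 bits)


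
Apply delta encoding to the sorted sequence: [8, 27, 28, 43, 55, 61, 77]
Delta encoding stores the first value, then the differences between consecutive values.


First value: 8
Deltas:
  27 - 8 = 19
  28 - 27 = 1
  43 - 28 = 15
  55 - 43 = 12
  61 - 55 = 6
  77 - 61 = 16


Delta encoded: [8, 19, 1, 15, 12, 6, 16]


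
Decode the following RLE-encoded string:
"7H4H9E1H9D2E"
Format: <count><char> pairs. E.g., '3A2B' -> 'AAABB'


Expanding each <count><char> pair:
  7H -> 'HHHHHHH'
  4H -> 'HHHH'
  9E -> 'EEEEEEEEE'
  1H -> 'H'
  9D -> 'DDDDDDDDD'
  2E -> 'EE'

Decoded = HHHHHHHHHHHEEEEEEEEEHDDDDDDDDDEE


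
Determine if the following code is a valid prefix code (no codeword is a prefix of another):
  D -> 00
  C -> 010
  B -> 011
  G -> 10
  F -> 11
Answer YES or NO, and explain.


Checking each pair (does one codeword prefix another?):
  D='00' vs C='010': no prefix
  D='00' vs B='011': no prefix
  D='00' vs G='10': no prefix
  D='00' vs F='11': no prefix
  C='010' vs D='00': no prefix
  C='010' vs B='011': no prefix
  C='010' vs G='10': no prefix
  C='010' vs F='11': no prefix
  B='011' vs D='00': no prefix
  B='011' vs C='010': no prefix
  B='011' vs G='10': no prefix
  B='011' vs F='11': no prefix
  G='10' vs D='00': no prefix
  G='10' vs C='010': no prefix
  G='10' vs B='011': no prefix
  G='10' vs F='11': no prefix
  F='11' vs D='00': no prefix
  F='11' vs C='010': no prefix
  F='11' vs B='011': no prefix
  F='11' vs G='10': no prefix
No violation found over all pairs.

YES -- this is a valid prefix code. No codeword is a prefix of any other codeword.


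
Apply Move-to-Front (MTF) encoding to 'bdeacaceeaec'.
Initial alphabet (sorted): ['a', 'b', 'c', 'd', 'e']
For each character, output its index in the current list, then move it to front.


MTF encoding:
'b': index 1 in ['a', 'b', 'c', 'd', 'e'] -> ['b', 'a', 'c', 'd', 'e']
'd': index 3 in ['b', 'a', 'c', 'd', 'e'] -> ['d', 'b', 'a', 'c', 'e']
'e': index 4 in ['d', 'b', 'a', 'c', 'e'] -> ['e', 'd', 'b', 'a', 'c']
'a': index 3 in ['e', 'd', 'b', 'a', 'c'] -> ['a', 'e', 'd', 'b', 'c']
'c': index 4 in ['a', 'e', 'd', 'b', 'c'] -> ['c', 'a', 'e', 'd', 'b']
'a': index 1 in ['c', 'a', 'e', 'd', 'b'] -> ['a', 'c', 'e', 'd', 'b']
'c': index 1 in ['a', 'c', 'e', 'd', 'b'] -> ['c', 'a', 'e', 'd', 'b']
'e': index 2 in ['c', 'a', 'e', 'd', 'b'] -> ['e', 'c', 'a', 'd', 'b']
'e': index 0 in ['e', 'c', 'a', 'd', 'b'] -> ['e', 'c', 'a', 'd', 'b']
'a': index 2 in ['e', 'c', 'a', 'd', 'b'] -> ['a', 'e', 'c', 'd', 'b']
'e': index 1 in ['a', 'e', 'c', 'd', 'b'] -> ['e', 'a', 'c', 'd', 'b']
'c': index 2 in ['e', 'a', 'c', 'd', 'b'] -> ['c', 'e', 'a', 'd', 'b']


Output: [1, 3, 4, 3, 4, 1, 1, 2, 0, 2, 1, 2]


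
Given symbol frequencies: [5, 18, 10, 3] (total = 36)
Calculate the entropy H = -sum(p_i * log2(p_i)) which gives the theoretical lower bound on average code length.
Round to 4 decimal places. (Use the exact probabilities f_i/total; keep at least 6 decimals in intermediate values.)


Per-symbol terms -p_i * log2(p_i) with p_i = f_i/36:
  p = 5/36 = 0.138889: log2(p) = -2.847997, -p*log2(p) = 0.395555
  p = 18/36 = 0.500000: log2(p) = -1.000000, -p*log2(p) = 0.500000
  p = 10/36 = 0.277778: log2(p) = -1.847997, -p*log2(p) = 0.513332
  p = 3/36 = 0.083333: log2(p) = -3.584963, -p*log2(p) = 0.298747
H = 0.395555 + 0.500000 + 0.513332 + 0.298747 = 1.707634

H = 1.7076 bits/symbol


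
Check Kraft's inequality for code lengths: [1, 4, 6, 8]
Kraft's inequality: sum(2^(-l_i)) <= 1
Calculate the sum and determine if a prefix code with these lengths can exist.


Sum = 2^(-1) + 2^(-4) + 2^(-6) + 2^(-8)
    = 0.5 + 0.0625 + 0.015625 + 0.00390625
    = 149/256 = 0.58203125
Since 0.58203125 <= 1, Kraft's inequality IS satisfied.
A prefix code with these lengths CAN exist.

Kraft sum = 0.58203125. Satisfied.


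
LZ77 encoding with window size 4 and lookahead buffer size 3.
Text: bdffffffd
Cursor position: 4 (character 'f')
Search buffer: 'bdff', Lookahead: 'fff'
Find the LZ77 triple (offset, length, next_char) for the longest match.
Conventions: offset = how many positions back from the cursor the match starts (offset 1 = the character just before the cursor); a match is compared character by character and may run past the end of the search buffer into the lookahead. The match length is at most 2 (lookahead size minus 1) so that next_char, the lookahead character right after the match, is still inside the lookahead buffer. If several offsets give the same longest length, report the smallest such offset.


Try each offset into the search buffer:
  offset=1 (pos 3, char 'f'): match length 2
  offset=2 (pos 2, char 'f'): match length 2
  offset=3 (pos 1, char 'd'): match length 0
  offset=4 (pos 0, char 'b'): match length 0
Longest match has length 2, found at offsets 1, 2; take the smallest, offset 1.
next_char = character at position 4 + 2 = 6 -> 'f'

Best match: offset=1, length=2 (matching 'ff' starting at position 3)
LZ77 triple: (1, 2, 'f')


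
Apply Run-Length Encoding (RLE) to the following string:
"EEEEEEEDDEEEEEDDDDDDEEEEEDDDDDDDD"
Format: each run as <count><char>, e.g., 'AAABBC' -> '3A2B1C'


Scanning runs left to right:
  i=0: run of 'E' x 7 -> '7E'
  i=7: run of 'D' x 2 -> '2D'
  i=9: run of 'E' x 5 -> '5E'
  i=14: run of 'D' x 6 -> '6D'
  i=20: run of 'E' x 5 -> '5E'
  i=25: run of 'D' x 8 -> '8D'

RLE = 7E2D5E6D5E8D


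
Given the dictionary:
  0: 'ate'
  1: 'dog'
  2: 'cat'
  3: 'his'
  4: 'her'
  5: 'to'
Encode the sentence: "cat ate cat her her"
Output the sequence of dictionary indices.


Look up each word in the dictionary:
  'cat' -> 2
  'ate' -> 0
  'cat' -> 2
  'her' -> 4
  'her' -> 4

Encoded: [2, 0, 2, 4, 4]


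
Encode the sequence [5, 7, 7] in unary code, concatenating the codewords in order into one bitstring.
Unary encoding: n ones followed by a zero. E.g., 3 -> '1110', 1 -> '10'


Encode each number as n ones followed by a terminating 0:
  5 -> 111110 (6 bits)
  7 -> 11111110 (8 bits)
  7 -> 11111110 (8 bits)
Total length = 6 + 8 + 8 = 22 bits.

Unary([5, 7, 7]) = 1111101111111011111110 (22 bits)


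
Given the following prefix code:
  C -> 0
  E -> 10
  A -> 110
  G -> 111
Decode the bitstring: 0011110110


Decoding step by step:
Bits 0 -> C
Bits 0 -> C
Bits 111 -> G
Bits 10 -> E
Bits 110 -> A


Decoded message: CCGEA


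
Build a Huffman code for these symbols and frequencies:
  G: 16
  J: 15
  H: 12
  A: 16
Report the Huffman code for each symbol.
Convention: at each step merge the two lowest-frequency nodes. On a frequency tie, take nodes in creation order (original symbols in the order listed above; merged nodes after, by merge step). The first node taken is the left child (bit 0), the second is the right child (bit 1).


Huffman tree construction:
Step 1: Merge H(12) + J(15) = 27
Step 2: Merge G(16) + A(16) = 32
Step 3: Merge (H+J)(27) + (G+A)(32) = 59
Read each symbol's code off the tree from the root (left child = 0, right child = 1).

Codes:
  G: 10 (length 2)
  J: 01 (length 2)
  H: 00 (length 2)
  A: 11 (length 2)
Average code length: 118/59 = 2.0000 bits/symbol


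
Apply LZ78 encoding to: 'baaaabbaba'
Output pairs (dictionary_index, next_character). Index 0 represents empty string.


LZ78 encoding steps:
Dictionary: {0: ''}
Step 1: w='' (idx 0), next='b' -> output (0, 'b'), add 'b' as idx 1
Step 2: w='' (idx 0), next='a' -> output (0, 'a'), add 'a' as idx 2
Step 3: w='a' (idx 2), next='a' -> output (2, 'a'), add 'aa' as idx 3
Step 4: w='a' (idx 2), next='b' -> output (2, 'b'), add 'ab' as idx 4
Step 5: w='b' (idx 1), next='a' -> output (1, 'a'), add 'ba' as idx 5
Step 6: w='ba' (idx 5), end of input -> output (5, '')


Encoded: [(0, 'b'), (0, 'a'), (2, 'a'), (2, 'b'), (1, 'a'), (5, '')]


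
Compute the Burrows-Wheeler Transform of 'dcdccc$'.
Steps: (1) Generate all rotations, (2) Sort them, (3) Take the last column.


Rotations (sorted):
  0: $dcdccc -> last char: c
  1: c$dcdcc -> last char: c
  2: cc$dcdc -> last char: c
  3: ccc$dcd -> last char: d
  4: cdccc$d -> last char: d
  5: dccc$dc -> last char: c
  6: dcdccc$ -> last char: $


BWT = cccddc$


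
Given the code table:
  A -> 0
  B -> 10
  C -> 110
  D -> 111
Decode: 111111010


Decoding:
111 -> D
111 -> D
0 -> A
10 -> B


Result: DDAB


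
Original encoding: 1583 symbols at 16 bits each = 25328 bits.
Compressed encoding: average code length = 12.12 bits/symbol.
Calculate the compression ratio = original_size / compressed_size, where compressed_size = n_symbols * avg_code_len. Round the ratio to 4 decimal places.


original_size = n_symbols * orig_bits = 1583 * 16 = 25328 bits
compressed_size = n_symbols * avg_code_len = 1583 * 12.12 = 19185.96 bits
ratio = original_size / compressed_size = 25328 / 19185.96 = 1.3201

Compression ratio = 1.3201


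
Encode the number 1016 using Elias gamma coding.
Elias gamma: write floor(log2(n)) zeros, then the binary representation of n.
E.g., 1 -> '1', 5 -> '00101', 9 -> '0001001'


num_bits = floor(log2(1016)) + 1 = 10
leading_zeros = num_bits - 1 = 9
binary(1016) = 1111111000

Elias gamma(1016) = '000000000' + '1111111000' = 0000000001111111000 (19 bits)


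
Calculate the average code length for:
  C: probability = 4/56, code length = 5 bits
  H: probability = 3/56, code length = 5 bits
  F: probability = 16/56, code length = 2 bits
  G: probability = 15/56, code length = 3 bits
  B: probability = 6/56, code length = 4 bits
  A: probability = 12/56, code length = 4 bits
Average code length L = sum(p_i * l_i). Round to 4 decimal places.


Weighted contributions p_i * l_i:
  C: (4/56) * 5 = 20/56
  H: (3/56) * 5 = 15/56
  F: (16/56) * 2 = 32/56
  G: (15/56) * 3 = 45/56
  B: (6/56) * 4 = 24/56
  A: (12/56) * 4 = 48/56
Sum = (20 + 15 + 32 + 45 + 24 + 48)/56 = 184/56

L = 184/56 = 3.2857 bits/symbol


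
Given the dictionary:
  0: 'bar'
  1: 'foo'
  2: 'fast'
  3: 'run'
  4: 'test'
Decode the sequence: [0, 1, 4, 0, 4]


Look up each index in the dictionary:
  0 -> 'bar'
  1 -> 'foo'
  4 -> 'test'
  0 -> 'bar'
  4 -> 'test'

Decoded: "bar foo test bar test"


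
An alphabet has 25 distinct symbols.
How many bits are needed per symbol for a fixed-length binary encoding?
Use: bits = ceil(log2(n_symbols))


log2(25) = 4.6439
Bracket: 2^4 = 16 < 25 <= 2^5 = 32
So ceil(log2(25)) = 5

bits = ceil(log2(25)) = ceil(4.6439) = 5 bits


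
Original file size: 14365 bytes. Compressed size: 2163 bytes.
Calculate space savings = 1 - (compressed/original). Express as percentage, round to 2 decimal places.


ratio = compressed/original = 2163/14365 = 0.150574
savings = 1 - ratio = 1 - 0.150574 = 0.849426
as a percentage: 0.849426 * 100 = 84.94%

Space savings = 1 - 2163/14365 = 84.94%


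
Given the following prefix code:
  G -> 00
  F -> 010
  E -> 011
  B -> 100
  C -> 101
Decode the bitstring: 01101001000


Decoding step by step:
Bits 011 -> E
Bits 010 -> F
Bits 010 -> F
Bits 00 -> G


Decoded message: EFFG


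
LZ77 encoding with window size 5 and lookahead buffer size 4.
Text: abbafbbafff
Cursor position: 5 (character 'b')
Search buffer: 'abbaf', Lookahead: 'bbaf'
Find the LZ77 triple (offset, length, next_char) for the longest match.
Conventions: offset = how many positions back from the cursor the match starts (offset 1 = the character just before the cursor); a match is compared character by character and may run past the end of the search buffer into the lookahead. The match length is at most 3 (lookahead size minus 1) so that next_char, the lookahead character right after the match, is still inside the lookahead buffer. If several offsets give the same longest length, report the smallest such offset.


Try each offset into the search buffer:
  offset=1 (pos 4, char 'f'): match length 0
  offset=2 (pos 3, char 'a'): match length 0
  offset=3 (pos 2, char 'b'): match length 1
  offset=4 (pos 1, char 'b'): match length 3
  offset=5 (pos 0, char 'a'): match length 0
Longest match has length 3 at offset 4.
next_char = character at position 5 + 3 = 8 -> 'f'

Best match: offset=4, length=3 (matching 'bba' starting at position 1)
LZ77 triple: (4, 3, 'f')


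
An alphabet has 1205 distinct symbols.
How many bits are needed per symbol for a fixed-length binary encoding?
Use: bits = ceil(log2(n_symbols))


log2(1205) = 10.2348
Bracket: 2^10 = 1024 < 1205 <= 2^11 = 2048
So ceil(log2(1205)) = 11

bits = ceil(log2(1205)) = ceil(10.2348) = 11 bits


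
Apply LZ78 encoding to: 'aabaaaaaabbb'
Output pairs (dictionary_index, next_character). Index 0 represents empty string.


LZ78 encoding steps:
Dictionary: {0: ''}
Step 1: w='' (idx 0), next='a' -> output (0, 'a'), add 'a' as idx 1
Step 2: w='a' (idx 1), next='b' -> output (1, 'b'), add 'ab' as idx 2
Step 3: w='a' (idx 1), next='a' -> output (1, 'a'), add 'aa' as idx 3
Step 4: w='aa' (idx 3), next='a' -> output (3, 'a'), add 'aaa' as idx 4
Step 5: w='ab' (idx 2), next='b' -> output (2, 'b'), add 'abb' as idx 5
Step 6: w='' (idx 0), next='b' -> output (0, 'b'), add 'b' as idx 6


Encoded: [(0, 'a'), (1, 'b'), (1, 'a'), (3, 'a'), (2, 'b'), (0, 'b')]


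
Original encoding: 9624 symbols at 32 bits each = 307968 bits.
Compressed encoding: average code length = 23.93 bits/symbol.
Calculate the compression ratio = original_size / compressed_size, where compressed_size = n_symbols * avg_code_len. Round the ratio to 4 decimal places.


original_size = n_symbols * orig_bits = 9624 * 32 = 307968 bits
compressed_size = n_symbols * avg_code_len = 9624 * 23.93 = 230302.32 bits
ratio = original_size / compressed_size = 307968 / 230302.32 = 1.3372

Compression ratio = 1.3372


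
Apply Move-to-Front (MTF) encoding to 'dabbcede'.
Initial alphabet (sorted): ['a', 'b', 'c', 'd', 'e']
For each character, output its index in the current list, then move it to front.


MTF encoding:
'd': index 3 in ['a', 'b', 'c', 'd', 'e'] -> ['d', 'a', 'b', 'c', 'e']
'a': index 1 in ['d', 'a', 'b', 'c', 'e'] -> ['a', 'd', 'b', 'c', 'e']
'b': index 2 in ['a', 'd', 'b', 'c', 'e'] -> ['b', 'a', 'd', 'c', 'e']
'b': index 0 in ['b', 'a', 'd', 'c', 'e'] -> ['b', 'a', 'd', 'c', 'e']
'c': index 3 in ['b', 'a', 'd', 'c', 'e'] -> ['c', 'b', 'a', 'd', 'e']
'e': index 4 in ['c', 'b', 'a', 'd', 'e'] -> ['e', 'c', 'b', 'a', 'd']
'd': index 4 in ['e', 'c', 'b', 'a', 'd'] -> ['d', 'e', 'c', 'b', 'a']
'e': index 1 in ['d', 'e', 'c', 'b', 'a'] -> ['e', 'd', 'c', 'b', 'a']


Output: [3, 1, 2, 0, 3, 4, 4, 1]


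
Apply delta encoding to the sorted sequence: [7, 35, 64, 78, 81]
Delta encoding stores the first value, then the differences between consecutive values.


First value: 7
Deltas:
  35 - 7 = 28
  64 - 35 = 29
  78 - 64 = 14
  81 - 78 = 3


Delta encoded: [7, 28, 29, 14, 3]


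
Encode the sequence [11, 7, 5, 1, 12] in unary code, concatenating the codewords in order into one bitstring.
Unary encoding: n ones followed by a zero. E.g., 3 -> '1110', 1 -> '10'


Encode each number as n ones followed by a terminating 0:
  11 -> 111111111110 (12 bits)
  7 -> 11111110 (8 bits)
  5 -> 111110 (6 bits)
  1 -> 10 (2 bits)
  12 -> 1111111111110 (13 bits)
Total length = 12 + 8 + 6 + 2 + 13 = 41 bits.

Unary([11, 7, 5, 1, 12]) = 11111111111011111110111110101111111111110 (41 bits)


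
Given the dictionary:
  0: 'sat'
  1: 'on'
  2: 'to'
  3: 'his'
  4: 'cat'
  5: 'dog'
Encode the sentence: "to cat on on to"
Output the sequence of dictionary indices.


Look up each word in the dictionary:
  'to' -> 2
  'cat' -> 4
  'on' -> 1
  'on' -> 1
  'to' -> 2

Encoded: [2, 4, 1, 1, 2]


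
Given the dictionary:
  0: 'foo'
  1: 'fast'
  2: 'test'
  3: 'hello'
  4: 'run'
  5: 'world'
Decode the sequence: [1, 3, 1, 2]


Look up each index in the dictionary:
  1 -> 'fast'
  3 -> 'hello'
  1 -> 'fast'
  2 -> 'test'

Decoded: "fast hello fast test"


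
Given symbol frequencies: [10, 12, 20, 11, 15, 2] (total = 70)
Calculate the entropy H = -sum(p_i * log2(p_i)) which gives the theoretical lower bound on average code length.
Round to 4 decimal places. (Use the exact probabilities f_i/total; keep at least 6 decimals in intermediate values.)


Per-symbol terms -p_i * log2(p_i) with p_i = f_i/70:
  p = 10/70 = 0.142857: log2(p) = -2.807355, -p*log2(p) = 0.401051
  p = 12/70 = 0.171429: log2(p) = -2.544321, -p*log2(p) = 0.436169
  p = 20/70 = 0.285714: log2(p) = -1.807355, -p*log2(p) = 0.516387
  p = 11/70 = 0.157143: log2(p) = -2.669851, -p*log2(p) = 0.419548
  p = 15/70 = 0.214286: log2(p) = -2.222392, -p*log2(p) = 0.476227
  p = 2/70 = 0.028571: log2(p) = -5.129283, -p*log2(p) = 0.146551
H = 0.401051 + 0.436169 + 0.516387 + 0.419548 + 0.476227 + 0.146551 = 2.395933

H = 2.3959 bits/symbol


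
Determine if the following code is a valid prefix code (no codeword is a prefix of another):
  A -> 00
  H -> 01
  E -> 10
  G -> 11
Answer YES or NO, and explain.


Checking each pair (does one codeword prefix another?):
  A='00' vs H='01': no prefix
  A='00' vs E='10': no prefix
  A='00' vs G='11': no prefix
  H='01' vs A='00': no prefix
  H='01' vs E='10': no prefix
  H='01' vs G='11': no prefix
  E='10' vs A='00': no prefix
  E='10' vs H='01': no prefix
  E='10' vs G='11': no prefix
  G='11' vs A='00': no prefix
  G='11' vs H='01': no prefix
  G='11' vs E='10': no prefix
No violation found over all pairs.

YES -- this is a valid prefix code. No codeword is a prefix of any other codeword.


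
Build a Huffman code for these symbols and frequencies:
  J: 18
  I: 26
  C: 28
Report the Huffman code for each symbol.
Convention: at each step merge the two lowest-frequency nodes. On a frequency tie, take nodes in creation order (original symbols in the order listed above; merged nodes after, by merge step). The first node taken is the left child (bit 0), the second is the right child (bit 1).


Huffman tree construction:
Step 1: Merge J(18) + I(26) = 44
Step 2: Merge C(28) + (J+I)(44) = 72
Read each symbol's code off the tree from the root (left child = 0, right child = 1).

Codes:
  J: 10 (length 2)
  I: 11 (length 2)
  C: 0 (length 1)
Average code length: 116/72 = 1.6111 bits/symbol


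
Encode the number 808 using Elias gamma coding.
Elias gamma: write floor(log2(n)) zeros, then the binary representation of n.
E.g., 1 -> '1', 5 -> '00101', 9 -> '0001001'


num_bits = floor(log2(808)) + 1 = 10
leading_zeros = num_bits - 1 = 9
binary(808) = 1100101000

Elias gamma(808) = '000000000' + '1100101000' = 0000000001100101000 (19 bits)


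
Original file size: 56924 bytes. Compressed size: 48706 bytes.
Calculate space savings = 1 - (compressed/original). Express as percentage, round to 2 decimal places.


ratio = compressed/original = 48706/56924 = 0.855632
savings = 1 - ratio = 1 - 0.855632 = 0.144368
as a percentage: 0.144368 * 100 = 14.44%

Space savings = 1 - 48706/56924 = 14.44%


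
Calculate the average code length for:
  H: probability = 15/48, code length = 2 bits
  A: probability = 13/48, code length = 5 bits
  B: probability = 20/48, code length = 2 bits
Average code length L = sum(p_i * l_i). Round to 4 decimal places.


Weighted contributions p_i * l_i:
  H: (15/48) * 2 = 30/48
  A: (13/48) * 5 = 65/48
  B: (20/48) * 2 = 40/48
Sum = (30 + 65 + 40)/48 = 135/48

L = 135/48 = 2.8125 bits/symbol


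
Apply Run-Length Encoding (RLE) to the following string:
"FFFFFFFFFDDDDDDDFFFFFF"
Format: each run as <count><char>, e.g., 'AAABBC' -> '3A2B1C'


Scanning runs left to right:
  i=0: run of 'F' x 9 -> '9F'
  i=9: run of 'D' x 7 -> '7D'
  i=16: run of 'F' x 6 -> '6F'

RLE = 9F7D6F


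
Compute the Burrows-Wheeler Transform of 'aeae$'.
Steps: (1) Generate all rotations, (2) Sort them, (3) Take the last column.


Rotations (sorted):
  0: $aeae -> last char: e
  1: ae$ae -> last char: e
  2: aeae$ -> last char: $
  3: e$aea -> last char: a
  4: eae$a -> last char: a


BWT = ee$aa


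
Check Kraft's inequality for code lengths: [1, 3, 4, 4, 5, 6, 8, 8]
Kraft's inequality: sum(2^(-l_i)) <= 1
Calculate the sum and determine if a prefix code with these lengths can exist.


Sum = 2^(-1) + 2^(-3) + 2^(-4) + 2^(-4) + 2^(-5) + 2^(-6) + 2^(-8) + 2^(-8)
    = 0.5 + 0.125 + 0.0625 + 0.0625 + 0.03125 + 0.015625 + 0.00390625 + 0.00390625
    = 206/256 = 0.8046875
Since 0.8046875 <= 1, Kraft's inequality IS satisfied.
A prefix code with these lengths CAN exist.

Kraft sum = 0.8046875. Satisfied.


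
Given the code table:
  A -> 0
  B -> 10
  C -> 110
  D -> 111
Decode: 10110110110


Decoding:
10 -> B
110 -> C
110 -> C
110 -> C


Result: BCCC


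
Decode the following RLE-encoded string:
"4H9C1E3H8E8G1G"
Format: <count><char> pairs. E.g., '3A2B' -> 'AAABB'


Expanding each <count><char> pair:
  4H -> 'HHHH'
  9C -> 'CCCCCCCCC'
  1E -> 'E'
  3H -> 'HHH'
  8E -> 'EEEEEEEE'
  8G -> 'GGGGGGGG'
  1G -> 'G'

Decoded = HHHHCCCCCCCCCEHHHEEEEEEEEGGGGGGGGG


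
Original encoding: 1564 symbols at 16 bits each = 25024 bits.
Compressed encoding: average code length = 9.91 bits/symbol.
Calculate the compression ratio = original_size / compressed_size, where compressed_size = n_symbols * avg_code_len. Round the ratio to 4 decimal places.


original_size = n_symbols * orig_bits = 1564 * 16 = 25024 bits
compressed_size = n_symbols * avg_code_len = 1564 * 9.91 = 15499.24 bits
ratio = original_size / compressed_size = 25024 / 15499.24 = 1.6145

Compression ratio = 1.6145


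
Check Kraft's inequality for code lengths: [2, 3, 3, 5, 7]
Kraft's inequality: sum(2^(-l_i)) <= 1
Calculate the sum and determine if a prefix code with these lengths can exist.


Sum = 2^(-2) + 2^(-3) + 2^(-3) + 2^(-5) + 2^(-7)
    = 0.25 + 0.125 + 0.125 + 0.03125 + 0.0078125
    = 69/128 = 0.5390625
Since 0.5390625 <= 1, Kraft's inequality IS satisfied.
A prefix code with these lengths CAN exist.

Kraft sum = 0.5390625. Satisfied.


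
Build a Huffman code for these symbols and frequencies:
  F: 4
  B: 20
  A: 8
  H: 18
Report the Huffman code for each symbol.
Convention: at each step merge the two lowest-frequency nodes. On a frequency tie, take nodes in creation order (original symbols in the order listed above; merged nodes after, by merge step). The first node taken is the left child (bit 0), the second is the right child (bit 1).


Huffman tree construction:
Step 1: Merge F(4) + A(8) = 12
Step 2: Merge (F+A)(12) + H(18) = 30
Step 3: Merge B(20) + ((F+A)+H)(30) = 50
Read each symbol's code off the tree from the root (left child = 0, right child = 1).

Codes:
  F: 100 (length 3)
  B: 0 (length 1)
  A: 101 (length 3)
  H: 11 (length 2)
Average code length: 92/50 = 1.8400 bits/symbol


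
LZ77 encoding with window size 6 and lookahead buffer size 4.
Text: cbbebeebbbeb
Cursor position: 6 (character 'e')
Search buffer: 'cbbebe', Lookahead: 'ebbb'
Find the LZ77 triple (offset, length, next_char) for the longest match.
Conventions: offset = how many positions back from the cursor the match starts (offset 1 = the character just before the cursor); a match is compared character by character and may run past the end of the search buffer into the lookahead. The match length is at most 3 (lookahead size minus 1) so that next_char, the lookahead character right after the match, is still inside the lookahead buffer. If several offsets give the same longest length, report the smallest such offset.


Try each offset into the search buffer:
  offset=1 (pos 5, char 'e'): match length 1
  offset=2 (pos 4, char 'b'): match length 0
  offset=3 (pos 3, char 'e'): match length 2
  offset=4 (pos 2, char 'b'): match length 0
  offset=5 (pos 1, char 'b'): match length 0
  offset=6 (pos 0, char 'c'): match length 0
Longest match has length 2 at offset 3.
next_char = character at position 6 + 2 = 8 -> 'b'

Best match: offset=3, length=2 (matching 'eb' starting at position 3)
LZ77 triple: (3, 2, 'b')


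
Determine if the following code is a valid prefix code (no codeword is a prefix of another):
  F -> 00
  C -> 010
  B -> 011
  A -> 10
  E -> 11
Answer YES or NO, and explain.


Checking each pair (does one codeword prefix another?):
  F='00' vs C='010': no prefix
  F='00' vs B='011': no prefix
  F='00' vs A='10': no prefix
  F='00' vs E='11': no prefix
  C='010' vs F='00': no prefix
  C='010' vs B='011': no prefix
  C='010' vs A='10': no prefix
  C='010' vs E='11': no prefix
  B='011' vs F='00': no prefix
  B='011' vs C='010': no prefix
  B='011' vs A='10': no prefix
  B='011' vs E='11': no prefix
  A='10' vs F='00': no prefix
  A='10' vs C='010': no prefix
  A='10' vs B='011': no prefix
  A='10' vs E='11': no prefix
  E='11' vs F='00': no prefix
  E='11' vs C='010': no prefix
  E='11' vs B='011': no prefix
  E='11' vs A='10': no prefix
No violation found over all pairs.

YES -- this is a valid prefix code. No codeword is a prefix of any other codeword.


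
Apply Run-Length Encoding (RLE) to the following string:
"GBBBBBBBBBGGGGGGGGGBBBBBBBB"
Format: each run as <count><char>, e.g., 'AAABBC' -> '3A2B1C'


Scanning runs left to right:
  i=0: run of 'G' x 1 -> '1G'
  i=1: run of 'B' x 9 -> '9B'
  i=10: run of 'G' x 9 -> '9G'
  i=19: run of 'B' x 8 -> '8B'

RLE = 1G9B9G8B


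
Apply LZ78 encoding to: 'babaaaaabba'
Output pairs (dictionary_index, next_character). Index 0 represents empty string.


LZ78 encoding steps:
Dictionary: {0: ''}
Step 1: w='' (idx 0), next='b' -> output (0, 'b'), add 'b' as idx 1
Step 2: w='' (idx 0), next='a' -> output (0, 'a'), add 'a' as idx 2
Step 3: w='b' (idx 1), next='a' -> output (1, 'a'), add 'ba' as idx 3
Step 4: w='a' (idx 2), next='a' -> output (2, 'a'), add 'aa' as idx 4
Step 5: w='aa' (idx 4), next='b' -> output (4, 'b'), add 'aab' as idx 5
Step 6: w='ba' (idx 3), end of input -> output (3, '')


Encoded: [(0, 'b'), (0, 'a'), (1, 'a'), (2, 'a'), (4, 'b'), (3, '')]


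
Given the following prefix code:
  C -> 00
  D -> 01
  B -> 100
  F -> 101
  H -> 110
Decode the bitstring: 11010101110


Decoding step by step:
Bits 110 -> H
Bits 101 -> F
Bits 01 -> D
Bits 110 -> H


Decoded message: HFDH


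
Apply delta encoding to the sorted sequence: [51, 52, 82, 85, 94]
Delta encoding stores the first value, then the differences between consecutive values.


First value: 51
Deltas:
  52 - 51 = 1
  82 - 52 = 30
  85 - 82 = 3
  94 - 85 = 9


Delta encoded: [51, 1, 30, 3, 9]


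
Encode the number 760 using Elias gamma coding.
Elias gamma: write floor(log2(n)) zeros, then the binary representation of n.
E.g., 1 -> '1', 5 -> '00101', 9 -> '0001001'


num_bits = floor(log2(760)) + 1 = 10
leading_zeros = num_bits - 1 = 9
binary(760) = 1011111000

Elias gamma(760) = '000000000' + '1011111000' = 0000000001011111000 (19 bits)


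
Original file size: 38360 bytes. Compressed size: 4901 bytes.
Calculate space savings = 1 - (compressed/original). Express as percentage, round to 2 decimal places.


ratio = compressed/original = 4901/38360 = 0.127763
savings = 1 - ratio = 1 - 0.127763 = 0.872237
as a percentage: 0.872237 * 100 = 87.22%

Space savings = 1 - 4901/38360 = 87.22%


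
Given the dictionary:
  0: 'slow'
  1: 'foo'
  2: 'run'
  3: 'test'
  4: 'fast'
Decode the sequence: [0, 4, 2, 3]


Look up each index in the dictionary:
  0 -> 'slow'
  4 -> 'fast'
  2 -> 'run'
  3 -> 'test'

Decoded: "slow fast run test"


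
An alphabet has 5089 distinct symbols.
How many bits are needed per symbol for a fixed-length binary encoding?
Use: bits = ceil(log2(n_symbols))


log2(5089) = 12.3132
Bracket: 2^12 = 4096 < 5089 <= 2^13 = 8192
So ceil(log2(5089)) = 13

bits = ceil(log2(5089)) = ceil(12.3132) = 13 bits


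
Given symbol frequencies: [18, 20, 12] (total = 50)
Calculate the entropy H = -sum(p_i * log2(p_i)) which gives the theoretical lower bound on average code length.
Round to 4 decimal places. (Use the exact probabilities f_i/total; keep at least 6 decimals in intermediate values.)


Per-symbol terms -p_i * log2(p_i) with p_i = f_i/50:
  p = 18/50 = 0.360000: log2(p) = -1.473931, -p*log2(p) = 0.530615
  p = 20/50 = 0.400000: log2(p) = -1.321928, -p*log2(p) = 0.528771
  p = 12/50 = 0.240000: log2(p) = -2.058894, -p*log2(p) = 0.494134
H = 0.530615 + 0.528771 + 0.494134 = 1.553520

H = 1.5535 bits/symbol


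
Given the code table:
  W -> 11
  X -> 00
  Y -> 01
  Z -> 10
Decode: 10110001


Decoding:
10 -> Z
11 -> W
00 -> X
01 -> Y


Result: ZWXY


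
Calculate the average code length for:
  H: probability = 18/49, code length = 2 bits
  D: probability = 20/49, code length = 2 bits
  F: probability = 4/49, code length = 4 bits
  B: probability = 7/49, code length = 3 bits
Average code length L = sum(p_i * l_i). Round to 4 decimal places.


Weighted contributions p_i * l_i:
  H: (18/49) * 2 = 36/49
  D: (20/49) * 2 = 40/49
  F: (4/49) * 4 = 16/49
  B: (7/49) * 3 = 21/49
Sum = (36 + 40 + 16 + 21)/49 = 113/49

L = 113/49 = 2.3061 bits/symbol


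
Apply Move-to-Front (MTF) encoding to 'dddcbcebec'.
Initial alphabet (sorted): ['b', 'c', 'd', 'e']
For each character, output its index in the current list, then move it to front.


MTF encoding:
'd': index 2 in ['b', 'c', 'd', 'e'] -> ['d', 'b', 'c', 'e']
'd': index 0 in ['d', 'b', 'c', 'e'] -> ['d', 'b', 'c', 'e']
'd': index 0 in ['d', 'b', 'c', 'e'] -> ['d', 'b', 'c', 'e']
'c': index 2 in ['d', 'b', 'c', 'e'] -> ['c', 'd', 'b', 'e']
'b': index 2 in ['c', 'd', 'b', 'e'] -> ['b', 'c', 'd', 'e']
'c': index 1 in ['b', 'c', 'd', 'e'] -> ['c', 'b', 'd', 'e']
'e': index 3 in ['c', 'b', 'd', 'e'] -> ['e', 'c', 'b', 'd']
'b': index 2 in ['e', 'c', 'b', 'd'] -> ['b', 'e', 'c', 'd']
'e': index 1 in ['b', 'e', 'c', 'd'] -> ['e', 'b', 'c', 'd']
'c': index 2 in ['e', 'b', 'c', 'd'] -> ['c', 'e', 'b', 'd']


Output: [2, 0, 0, 2, 2, 1, 3, 2, 1, 2]


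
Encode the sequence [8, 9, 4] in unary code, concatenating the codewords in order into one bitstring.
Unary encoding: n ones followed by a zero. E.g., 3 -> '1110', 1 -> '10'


Encode each number as n ones followed by a terminating 0:
  8 -> 111111110 (9 bits)
  9 -> 1111111110 (10 bits)
  4 -> 11110 (5 bits)
Total length = 9 + 10 + 5 = 24 bits.

Unary([8, 9, 4]) = 111111110111111111011110 (24 bits)


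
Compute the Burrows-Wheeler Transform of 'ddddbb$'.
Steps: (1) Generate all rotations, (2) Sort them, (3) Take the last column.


Rotations (sorted):
  0: $ddddbb -> last char: b
  1: b$ddddb -> last char: b
  2: bb$dddd -> last char: d
  3: dbb$ddd -> last char: d
  4: ddbb$dd -> last char: d
  5: dddbb$d -> last char: d
  6: ddddbb$ -> last char: $


BWT = bbdddd$
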